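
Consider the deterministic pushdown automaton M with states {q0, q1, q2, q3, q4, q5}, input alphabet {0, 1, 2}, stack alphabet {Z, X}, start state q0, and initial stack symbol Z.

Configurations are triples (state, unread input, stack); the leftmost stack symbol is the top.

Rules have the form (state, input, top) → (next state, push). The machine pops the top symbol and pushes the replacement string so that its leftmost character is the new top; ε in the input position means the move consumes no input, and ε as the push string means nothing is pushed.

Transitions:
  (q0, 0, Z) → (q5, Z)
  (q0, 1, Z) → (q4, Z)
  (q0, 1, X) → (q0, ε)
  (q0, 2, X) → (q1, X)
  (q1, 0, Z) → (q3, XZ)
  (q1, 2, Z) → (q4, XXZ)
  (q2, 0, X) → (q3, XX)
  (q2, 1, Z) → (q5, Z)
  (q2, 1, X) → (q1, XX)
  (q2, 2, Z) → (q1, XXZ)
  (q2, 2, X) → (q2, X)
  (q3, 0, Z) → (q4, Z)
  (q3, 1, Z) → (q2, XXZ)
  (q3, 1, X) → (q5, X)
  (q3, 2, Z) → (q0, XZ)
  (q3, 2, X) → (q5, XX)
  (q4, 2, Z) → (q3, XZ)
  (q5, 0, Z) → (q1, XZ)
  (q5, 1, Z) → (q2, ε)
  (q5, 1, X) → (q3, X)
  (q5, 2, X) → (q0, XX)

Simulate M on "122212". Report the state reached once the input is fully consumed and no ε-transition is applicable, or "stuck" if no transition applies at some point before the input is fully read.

(q0, 122212, Z)
  read 1, top Z: go to q4, push Z → (q4, 22212, Z)
  read 2, top Z: go to q3, push XZ → (q3, 2212, XZ)
  read 2, top X: go to q5, push XX → (q5, 212, XXZ)
  read 2, top X: go to q0, push XX → (q0, 12, XXXZ)
  read 1, top X: go to q0, push ε → (q0, 2, XXZ)
  read 2, top X: go to q1, push X → (q1, ε, XXZ)
All input consumed; M is in state q1.

q1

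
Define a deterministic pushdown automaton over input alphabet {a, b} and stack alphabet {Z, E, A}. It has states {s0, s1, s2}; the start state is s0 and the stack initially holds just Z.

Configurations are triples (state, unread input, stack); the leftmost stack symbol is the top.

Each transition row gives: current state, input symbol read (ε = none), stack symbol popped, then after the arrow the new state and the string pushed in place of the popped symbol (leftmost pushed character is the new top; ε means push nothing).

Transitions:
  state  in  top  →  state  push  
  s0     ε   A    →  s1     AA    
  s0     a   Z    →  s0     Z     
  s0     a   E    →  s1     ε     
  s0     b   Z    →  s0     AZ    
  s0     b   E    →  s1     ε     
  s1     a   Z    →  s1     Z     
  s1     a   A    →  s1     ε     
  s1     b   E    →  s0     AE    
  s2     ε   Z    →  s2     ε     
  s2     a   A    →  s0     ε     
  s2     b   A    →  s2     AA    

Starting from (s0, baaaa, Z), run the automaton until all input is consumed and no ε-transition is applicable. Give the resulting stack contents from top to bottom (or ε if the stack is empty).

(s0, baaaa, Z) ⊢ (s0, aaaa, AZ) ⊢ (s1, aaaa, AAZ) ⊢ (s1, aaa, AZ) ⊢ (s1, aa, Z) ⊢ (s1, a, Z) ⊢ (s1, ε, Z)
All input consumed in state s1 with stack Z.

Z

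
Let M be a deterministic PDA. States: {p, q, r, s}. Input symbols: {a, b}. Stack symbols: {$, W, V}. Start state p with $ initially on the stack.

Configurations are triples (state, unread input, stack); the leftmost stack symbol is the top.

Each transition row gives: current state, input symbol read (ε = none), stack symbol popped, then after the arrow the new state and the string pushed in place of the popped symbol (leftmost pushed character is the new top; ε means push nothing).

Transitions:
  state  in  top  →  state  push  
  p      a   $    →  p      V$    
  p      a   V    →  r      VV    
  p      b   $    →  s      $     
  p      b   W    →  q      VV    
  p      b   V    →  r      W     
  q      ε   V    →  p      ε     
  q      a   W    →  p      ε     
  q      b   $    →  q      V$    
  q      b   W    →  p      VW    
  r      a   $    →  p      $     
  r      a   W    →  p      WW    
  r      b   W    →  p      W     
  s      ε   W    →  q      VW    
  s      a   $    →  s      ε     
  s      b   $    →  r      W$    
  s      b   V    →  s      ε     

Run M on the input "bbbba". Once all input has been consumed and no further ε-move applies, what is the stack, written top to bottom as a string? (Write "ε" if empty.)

VV$

(p, bbbba, $)
  read b, top $: go to s, push $ → (s, bbba, $)
  read b, top $: go to r, push W$ → (r, bba, W$)
  read b, top W: go to p, push W → (p, ba, W$)
  read b, top W: go to q, push VV → (q, a, VV$)
  ε-move, top V: go to p, push ε → (p, a, V$)
  read a, top V: go to r, push VV → (r, ε, VV$)
All input consumed in state r with stack VV$.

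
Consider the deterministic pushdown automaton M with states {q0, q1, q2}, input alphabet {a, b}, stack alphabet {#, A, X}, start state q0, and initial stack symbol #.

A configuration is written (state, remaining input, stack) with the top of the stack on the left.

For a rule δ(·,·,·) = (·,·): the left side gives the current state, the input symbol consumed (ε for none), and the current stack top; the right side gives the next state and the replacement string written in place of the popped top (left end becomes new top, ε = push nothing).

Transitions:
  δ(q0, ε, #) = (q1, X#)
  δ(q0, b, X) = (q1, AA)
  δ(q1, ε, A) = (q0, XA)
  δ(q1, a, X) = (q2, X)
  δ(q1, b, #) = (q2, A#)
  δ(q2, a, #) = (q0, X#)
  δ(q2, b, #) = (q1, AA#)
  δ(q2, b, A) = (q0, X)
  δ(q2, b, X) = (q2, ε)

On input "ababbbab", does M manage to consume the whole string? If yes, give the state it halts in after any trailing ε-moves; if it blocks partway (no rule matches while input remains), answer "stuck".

(q0, ababbbab, #) ⊢ (q1, ababbbab, X#) ⊢ (q2, babbbab, X#) ⊢ (q2, abbbab, #) ⊢ (q0, bbbab, X#) ⊢ (q1, bbab, AA#) ⊢ (q0, bbab, XAA#) ⊢ (q1, bab, AAAA#) ⊢ (q0, bab, XAAAA#) ⊢ (q1, ab, AAAAAA#) ⊢ (q0, ab, XAAAAAA#)
No transition for (q0, a, top X); M blocks with input ab remaining.

stuck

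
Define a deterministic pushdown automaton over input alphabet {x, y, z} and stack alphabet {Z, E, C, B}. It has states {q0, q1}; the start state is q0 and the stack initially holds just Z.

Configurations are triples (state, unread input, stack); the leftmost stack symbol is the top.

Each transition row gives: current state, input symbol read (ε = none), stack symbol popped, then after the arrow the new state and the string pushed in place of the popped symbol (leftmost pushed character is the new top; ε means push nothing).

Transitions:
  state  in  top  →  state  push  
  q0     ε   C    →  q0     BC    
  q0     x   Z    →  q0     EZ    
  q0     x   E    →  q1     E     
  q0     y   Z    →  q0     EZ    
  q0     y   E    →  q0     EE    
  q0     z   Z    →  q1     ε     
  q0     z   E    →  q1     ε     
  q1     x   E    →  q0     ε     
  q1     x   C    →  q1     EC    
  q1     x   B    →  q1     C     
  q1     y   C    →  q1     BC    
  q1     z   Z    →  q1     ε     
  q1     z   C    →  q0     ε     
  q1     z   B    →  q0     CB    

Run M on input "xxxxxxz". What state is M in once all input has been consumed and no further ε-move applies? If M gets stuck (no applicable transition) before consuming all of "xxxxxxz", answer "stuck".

(q0, xxxxxxz, Z) ⊢ (q0, xxxxxz, EZ) ⊢ (q1, xxxxz, EZ) ⊢ (q0, xxxz, Z) ⊢ (q0, xxz, EZ) ⊢ (q1, xz, EZ) ⊢ (q0, z, Z) ⊢ (q1, ε, ε)
All input consumed; M is in state q1.

q1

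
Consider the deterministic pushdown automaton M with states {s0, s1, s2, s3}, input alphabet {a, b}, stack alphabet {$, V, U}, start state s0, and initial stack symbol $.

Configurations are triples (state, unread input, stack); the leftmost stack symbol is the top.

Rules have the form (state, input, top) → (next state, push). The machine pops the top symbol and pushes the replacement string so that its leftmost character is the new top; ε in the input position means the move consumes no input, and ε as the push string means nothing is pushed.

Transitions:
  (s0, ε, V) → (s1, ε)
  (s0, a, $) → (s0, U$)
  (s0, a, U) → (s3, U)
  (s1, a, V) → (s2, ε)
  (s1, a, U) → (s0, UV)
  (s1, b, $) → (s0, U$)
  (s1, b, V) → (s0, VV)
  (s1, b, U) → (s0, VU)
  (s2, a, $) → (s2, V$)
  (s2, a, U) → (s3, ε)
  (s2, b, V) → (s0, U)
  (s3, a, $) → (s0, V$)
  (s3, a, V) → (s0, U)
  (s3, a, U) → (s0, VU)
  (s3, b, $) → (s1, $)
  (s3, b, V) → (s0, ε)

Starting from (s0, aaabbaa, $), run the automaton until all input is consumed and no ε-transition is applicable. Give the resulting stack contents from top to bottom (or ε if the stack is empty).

UV$

(s0, aaabbaa, $)
  read a, top $: go to s0, push U$ → (s0, aabbaa, U$)
  read a, top U: go to s3, push U → (s3, abbaa, U$)
  read a, top U: go to s0, push VU → (s0, bbaa, VU$)
  ε-move, top V: go to s1, push ε → (s1, bbaa, U$)
  read b, top U: go to s0, push VU → (s0, baa, VU$)
  ε-move, top V: go to s1, push ε → (s1, baa, U$)
  read b, top U: go to s0, push VU → (s0, aa, VU$)
  ε-move, top V: go to s1, push ε → (s1, aa, U$)
  read a, top U: go to s0, push UV → (s0, a, UV$)
  read a, top U: go to s3, push U → (s3, ε, UV$)
All input consumed in state s3 with stack UV$.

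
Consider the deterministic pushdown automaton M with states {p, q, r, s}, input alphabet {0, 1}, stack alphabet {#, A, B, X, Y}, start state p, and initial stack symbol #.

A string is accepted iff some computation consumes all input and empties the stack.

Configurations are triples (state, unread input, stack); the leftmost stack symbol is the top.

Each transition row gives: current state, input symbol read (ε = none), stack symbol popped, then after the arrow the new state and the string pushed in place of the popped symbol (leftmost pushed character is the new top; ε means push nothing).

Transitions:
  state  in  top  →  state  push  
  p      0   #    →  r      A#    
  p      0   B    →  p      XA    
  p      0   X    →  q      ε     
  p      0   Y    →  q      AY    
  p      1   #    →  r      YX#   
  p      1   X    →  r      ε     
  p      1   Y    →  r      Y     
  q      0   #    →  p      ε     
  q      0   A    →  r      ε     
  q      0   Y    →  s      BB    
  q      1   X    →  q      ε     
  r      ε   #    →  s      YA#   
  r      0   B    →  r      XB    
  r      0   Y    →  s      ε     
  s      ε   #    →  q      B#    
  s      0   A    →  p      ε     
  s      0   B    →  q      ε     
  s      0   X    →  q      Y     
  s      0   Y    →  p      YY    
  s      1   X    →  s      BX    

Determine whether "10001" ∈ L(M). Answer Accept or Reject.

Reject

(p, 10001, #)
  read 1, top #: go to r, push YX# → (r, 0001, YX#)
  read 0, top Y: go to s, push ε → (s, 001, X#)
  read 0, top X: go to q, push Y → (q, 01, Y#)
  read 0, top Y: go to s, push BB → (s, 1, BB#)
No transition applies at (s, 1, BB#); input not fully consumed.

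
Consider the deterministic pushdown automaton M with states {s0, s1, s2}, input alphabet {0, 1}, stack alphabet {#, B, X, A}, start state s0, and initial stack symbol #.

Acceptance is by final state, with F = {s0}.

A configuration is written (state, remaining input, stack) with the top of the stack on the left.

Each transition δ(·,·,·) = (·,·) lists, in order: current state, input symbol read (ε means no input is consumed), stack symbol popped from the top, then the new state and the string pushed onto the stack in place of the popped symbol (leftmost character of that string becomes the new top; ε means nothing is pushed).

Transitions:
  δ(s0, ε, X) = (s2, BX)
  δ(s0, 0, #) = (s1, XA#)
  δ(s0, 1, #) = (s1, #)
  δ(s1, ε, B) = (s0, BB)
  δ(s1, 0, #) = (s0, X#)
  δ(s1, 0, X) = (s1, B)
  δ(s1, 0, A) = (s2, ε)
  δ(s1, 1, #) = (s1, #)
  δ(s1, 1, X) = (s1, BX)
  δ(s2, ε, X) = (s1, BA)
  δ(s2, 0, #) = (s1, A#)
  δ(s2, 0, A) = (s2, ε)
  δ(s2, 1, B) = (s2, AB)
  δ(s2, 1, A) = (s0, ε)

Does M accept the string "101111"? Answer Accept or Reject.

(s0, 101111, #) ⊢ (s1, 01111, #) ⊢ (s0, 1111, X#) ⊢ (s2, 1111, BX#) ⊢ (s2, 111, ABX#) ⊢ (s0, 11, BX#)
No transition applies at (s0, 11, BX#); input not fully consumed.

Reject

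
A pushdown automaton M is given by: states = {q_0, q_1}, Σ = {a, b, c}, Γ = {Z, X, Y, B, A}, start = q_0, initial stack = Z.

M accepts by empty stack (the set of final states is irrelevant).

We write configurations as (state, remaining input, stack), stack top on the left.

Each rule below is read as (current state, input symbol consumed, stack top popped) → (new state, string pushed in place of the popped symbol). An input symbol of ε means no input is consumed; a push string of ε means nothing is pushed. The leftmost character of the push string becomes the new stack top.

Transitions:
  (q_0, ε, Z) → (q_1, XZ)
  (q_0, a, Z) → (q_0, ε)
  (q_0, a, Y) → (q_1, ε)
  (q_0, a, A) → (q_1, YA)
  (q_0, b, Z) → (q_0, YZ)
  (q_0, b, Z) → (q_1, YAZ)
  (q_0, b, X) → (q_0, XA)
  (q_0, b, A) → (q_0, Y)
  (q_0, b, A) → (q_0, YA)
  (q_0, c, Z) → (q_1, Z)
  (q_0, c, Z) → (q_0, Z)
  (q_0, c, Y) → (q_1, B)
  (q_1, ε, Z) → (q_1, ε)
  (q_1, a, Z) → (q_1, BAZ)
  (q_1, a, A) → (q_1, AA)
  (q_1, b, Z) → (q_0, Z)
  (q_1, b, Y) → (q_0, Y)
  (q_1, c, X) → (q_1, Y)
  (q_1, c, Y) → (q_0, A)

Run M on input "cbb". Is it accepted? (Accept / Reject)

Reject

No computation consumes all input and empties the stack.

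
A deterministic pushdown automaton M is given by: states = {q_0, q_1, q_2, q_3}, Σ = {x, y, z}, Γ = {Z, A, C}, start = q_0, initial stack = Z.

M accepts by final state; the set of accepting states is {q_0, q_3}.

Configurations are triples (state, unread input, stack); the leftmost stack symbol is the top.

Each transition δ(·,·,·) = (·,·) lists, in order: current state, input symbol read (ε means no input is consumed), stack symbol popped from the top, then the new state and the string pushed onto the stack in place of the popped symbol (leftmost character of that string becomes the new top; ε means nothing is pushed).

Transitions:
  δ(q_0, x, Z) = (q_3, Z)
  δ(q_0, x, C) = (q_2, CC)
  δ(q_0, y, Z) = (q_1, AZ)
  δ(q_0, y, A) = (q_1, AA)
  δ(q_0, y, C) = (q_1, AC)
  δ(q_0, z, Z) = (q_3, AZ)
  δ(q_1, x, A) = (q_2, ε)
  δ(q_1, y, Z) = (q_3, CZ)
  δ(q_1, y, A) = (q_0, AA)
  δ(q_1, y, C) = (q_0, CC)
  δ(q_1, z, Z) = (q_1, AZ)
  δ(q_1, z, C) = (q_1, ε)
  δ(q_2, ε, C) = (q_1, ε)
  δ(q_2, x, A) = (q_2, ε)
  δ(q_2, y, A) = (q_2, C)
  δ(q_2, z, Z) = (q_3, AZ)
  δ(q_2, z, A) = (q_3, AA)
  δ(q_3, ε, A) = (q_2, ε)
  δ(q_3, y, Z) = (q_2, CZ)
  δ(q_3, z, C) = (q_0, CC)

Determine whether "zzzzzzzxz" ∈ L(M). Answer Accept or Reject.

Reject

(q_0, zzzzzzzxz, Z) ⊢ (q_3, zzzzzzxz, AZ) ⊢ (q_2, zzzzzzxz, Z) ⊢ (q_3, zzzzzxz, AZ) ⊢ (q_2, zzzzzxz, Z) ⊢ (q_3, zzzzxz, AZ) ⊢ (q_2, zzzzxz, Z) ⊢ (q_3, zzzxz, AZ) ⊢ (q_2, zzzxz, Z) ⊢ (q_3, zzxz, AZ) ⊢ (q_2, zzxz, Z) ⊢ (q_3, zxz, AZ) ⊢ (q_2, zxz, Z) ⊢ (q_3, xz, AZ) ⊢ (q_2, xz, Z)
No transition applies at (q_2, xz, Z); input not fully consumed.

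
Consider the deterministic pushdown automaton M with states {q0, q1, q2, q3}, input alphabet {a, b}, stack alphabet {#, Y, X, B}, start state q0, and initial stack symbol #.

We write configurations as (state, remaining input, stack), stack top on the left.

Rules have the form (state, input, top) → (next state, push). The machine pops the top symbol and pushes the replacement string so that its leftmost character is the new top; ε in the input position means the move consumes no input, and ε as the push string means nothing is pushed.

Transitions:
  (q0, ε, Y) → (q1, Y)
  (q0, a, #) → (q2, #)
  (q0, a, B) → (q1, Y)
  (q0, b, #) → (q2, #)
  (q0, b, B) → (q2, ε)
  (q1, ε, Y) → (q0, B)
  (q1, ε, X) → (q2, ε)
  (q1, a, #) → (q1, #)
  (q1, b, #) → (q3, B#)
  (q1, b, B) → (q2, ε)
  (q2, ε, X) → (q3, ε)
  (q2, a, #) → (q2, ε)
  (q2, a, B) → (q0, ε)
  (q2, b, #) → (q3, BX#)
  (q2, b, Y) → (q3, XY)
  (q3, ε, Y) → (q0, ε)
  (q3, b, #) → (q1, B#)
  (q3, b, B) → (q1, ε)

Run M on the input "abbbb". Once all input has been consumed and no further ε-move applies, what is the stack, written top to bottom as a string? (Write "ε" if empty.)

#

(q0, abbbb, #)
  read a, top #: go to q2, push # → (q2, bbbb, #)
  read b, top #: go to q3, push BX# → (q3, bbb, BX#)
  read b, top B: go to q1, push ε → (q1, bb, X#)
  ε-move, top X: go to q2, push ε → (q2, bb, #)
  read b, top #: go to q3, push BX# → (q3, b, BX#)
  read b, top B: go to q1, push ε → (q1, ε, X#)
  ε-move, top X: go to q2, push ε → (q2, ε, #)
All input consumed in state q2 with stack #.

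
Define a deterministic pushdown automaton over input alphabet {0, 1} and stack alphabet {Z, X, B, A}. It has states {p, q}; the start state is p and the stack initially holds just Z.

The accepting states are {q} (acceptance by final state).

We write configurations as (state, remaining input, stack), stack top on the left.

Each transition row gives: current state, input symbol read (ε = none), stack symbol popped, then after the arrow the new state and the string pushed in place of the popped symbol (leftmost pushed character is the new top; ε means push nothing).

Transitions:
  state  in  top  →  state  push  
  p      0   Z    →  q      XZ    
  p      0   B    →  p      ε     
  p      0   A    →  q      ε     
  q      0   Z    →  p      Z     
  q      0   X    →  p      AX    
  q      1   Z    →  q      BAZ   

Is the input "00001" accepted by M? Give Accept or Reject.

Reject

(p, 00001, Z)
  read 0, top Z: go to q, push XZ → (q, 0001, XZ)
  read 0, top X: go to p, push AX → (p, 001, AXZ)
  read 0, top A: go to q, push ε → (q, 01, XZ)
  read 0, top X: go to p, push AX → (p, 1, AXZ)
No transition applies at (p, 1, AXZ); input not fully consumed.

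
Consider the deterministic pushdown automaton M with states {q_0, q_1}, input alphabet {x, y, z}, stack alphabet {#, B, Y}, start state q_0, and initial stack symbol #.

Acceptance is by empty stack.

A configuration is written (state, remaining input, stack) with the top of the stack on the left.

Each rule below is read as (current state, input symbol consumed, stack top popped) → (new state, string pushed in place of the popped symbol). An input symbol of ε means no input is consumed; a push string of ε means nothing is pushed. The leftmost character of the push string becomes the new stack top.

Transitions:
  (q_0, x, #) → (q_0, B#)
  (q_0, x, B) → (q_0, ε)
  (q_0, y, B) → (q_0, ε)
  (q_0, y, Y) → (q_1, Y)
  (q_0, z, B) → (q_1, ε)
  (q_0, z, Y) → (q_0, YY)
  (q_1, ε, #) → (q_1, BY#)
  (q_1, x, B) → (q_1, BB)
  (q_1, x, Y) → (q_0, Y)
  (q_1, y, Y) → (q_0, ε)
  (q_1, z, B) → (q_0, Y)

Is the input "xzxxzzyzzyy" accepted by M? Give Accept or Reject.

(q_0, xzxxzzyzzyy, #) ⊢ (q_0, zxxzzyzzyy, B#) ⊢ (q_1, xxzzyzzyy, #) ⊢ (q_1, xxzzyzzyy, BY#) ⊢ (q_1, xzzyzzyy, BBY#) ⊢ (q_1, zzyzzyy, BBBY#) ⊢ (q_0, zyzzyy, YBBY#) ⊢ (q_0, yzzyy, YYBBY#) ⊢ (q_1, zzyy, YYBBY#)
No transition applies at (q_1, zzyy, YYBBY#); input not fully consumed.

Reject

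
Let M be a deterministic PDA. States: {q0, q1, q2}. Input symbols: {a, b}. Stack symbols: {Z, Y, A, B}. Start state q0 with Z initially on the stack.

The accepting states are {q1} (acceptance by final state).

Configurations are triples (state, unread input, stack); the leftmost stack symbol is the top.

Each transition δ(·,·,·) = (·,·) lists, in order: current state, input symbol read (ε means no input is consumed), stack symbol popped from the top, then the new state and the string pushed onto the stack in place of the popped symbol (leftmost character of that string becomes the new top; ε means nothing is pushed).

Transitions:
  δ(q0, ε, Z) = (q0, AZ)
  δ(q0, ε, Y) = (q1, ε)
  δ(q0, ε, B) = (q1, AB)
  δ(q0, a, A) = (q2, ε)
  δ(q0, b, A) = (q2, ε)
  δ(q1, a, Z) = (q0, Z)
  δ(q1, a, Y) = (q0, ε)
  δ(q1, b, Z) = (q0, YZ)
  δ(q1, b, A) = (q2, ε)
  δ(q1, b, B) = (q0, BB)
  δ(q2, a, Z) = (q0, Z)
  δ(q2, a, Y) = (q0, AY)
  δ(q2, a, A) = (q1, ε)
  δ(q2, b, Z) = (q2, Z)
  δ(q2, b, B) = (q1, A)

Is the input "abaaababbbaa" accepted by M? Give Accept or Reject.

(q0, abaaababbbaa, Z)
  ε-move, top Z: go to q0, push AZ → (q0, abaaababbbaa, AZ)
  read a, top A: go to q2, push ε → (q2, baaababbbaa, Z)
  read b, top Z: go to q2, push Z → (q2, aaababbbaa, Z)
  read a, top Z: go to q0, push Z → (q0, aababbbaa, Z)
  ε-move, top Z: go to q0, push AZ → (q0, aababbbaa, AZ)
  read a, top A: go to q2, push ε → (q2, ababbbaa, Z)
  read a, top Z: go to q0, push Z → (q0, babbbaa, Z)
  ε-move, top Z: go to q0, push AZ → (q0, babbbaa, AZ)
  read b, top A: go to q2, push ε → (q2, abbbaa, Z)
  read a, top Z: go to q0, push Z → (q0, bbbaa, Z)
  ε-move, top Z: go to q0, push AZ → (q0, bbbaa, AZ)
  read b, top A: go to q2, push ε → (q2, bbaa, Z)
  read b, top Z: go to q2, push Z → (q2, baa, Z)
  read b, top Z: go to q2, push Z → (q2, aa, Z)
  read a, top Z: go to q0, push Z → (q0, a, Z)
  ε-move, top Z: go to q0, push AZ → (q0, a, AZ)
  read a, top A: go to q2, push ε → (q2, ε, Z)
All input consumed; state q2 ∉ F and no further ε-move applies.

Reject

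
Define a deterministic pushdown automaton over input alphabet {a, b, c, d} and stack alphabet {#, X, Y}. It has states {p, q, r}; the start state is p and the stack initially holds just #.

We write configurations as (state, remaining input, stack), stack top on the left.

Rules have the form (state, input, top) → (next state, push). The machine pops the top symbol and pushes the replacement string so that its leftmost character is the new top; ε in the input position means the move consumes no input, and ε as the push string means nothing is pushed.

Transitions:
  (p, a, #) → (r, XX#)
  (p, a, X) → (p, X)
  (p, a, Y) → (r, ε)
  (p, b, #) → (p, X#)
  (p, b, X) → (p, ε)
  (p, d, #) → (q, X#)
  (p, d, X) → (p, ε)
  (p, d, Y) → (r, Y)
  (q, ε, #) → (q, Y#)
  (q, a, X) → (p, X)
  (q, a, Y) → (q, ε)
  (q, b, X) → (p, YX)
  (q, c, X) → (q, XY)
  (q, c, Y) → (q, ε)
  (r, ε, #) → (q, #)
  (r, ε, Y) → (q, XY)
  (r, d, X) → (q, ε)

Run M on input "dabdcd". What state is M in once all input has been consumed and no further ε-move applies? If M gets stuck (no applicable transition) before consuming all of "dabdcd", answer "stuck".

(p, dabdcd, #) ⊢ (q, abdcd, X#) ⊢ (p, bdcd, X#) ⊢ (p, dcd, #) ⊢ (q, cd, X#) ⊢ (q, d, XY#)
No transition for (q, d, top X); M blocks with input d remaining.

stuck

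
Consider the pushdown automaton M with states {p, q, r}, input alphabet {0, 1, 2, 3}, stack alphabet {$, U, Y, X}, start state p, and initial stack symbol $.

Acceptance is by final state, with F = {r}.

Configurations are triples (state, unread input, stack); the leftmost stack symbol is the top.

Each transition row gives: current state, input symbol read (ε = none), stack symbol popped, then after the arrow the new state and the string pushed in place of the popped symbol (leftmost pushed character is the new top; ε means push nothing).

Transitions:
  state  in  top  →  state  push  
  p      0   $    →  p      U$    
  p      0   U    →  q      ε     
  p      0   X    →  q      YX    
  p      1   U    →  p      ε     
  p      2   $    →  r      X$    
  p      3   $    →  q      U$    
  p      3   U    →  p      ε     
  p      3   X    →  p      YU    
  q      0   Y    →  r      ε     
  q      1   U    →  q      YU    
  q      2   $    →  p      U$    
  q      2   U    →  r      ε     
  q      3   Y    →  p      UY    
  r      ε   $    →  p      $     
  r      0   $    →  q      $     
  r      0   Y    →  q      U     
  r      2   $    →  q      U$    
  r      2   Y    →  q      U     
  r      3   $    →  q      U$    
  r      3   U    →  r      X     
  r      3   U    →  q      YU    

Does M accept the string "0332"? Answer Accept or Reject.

Accept

One accepting computation: (p, 0332, $) ⊢ (p, 332, U$) ⊢ (p, 32, $) ⊢ (q, 2, U$) ⊢ (r, ε, $)
All input consumed and state r ∈ F.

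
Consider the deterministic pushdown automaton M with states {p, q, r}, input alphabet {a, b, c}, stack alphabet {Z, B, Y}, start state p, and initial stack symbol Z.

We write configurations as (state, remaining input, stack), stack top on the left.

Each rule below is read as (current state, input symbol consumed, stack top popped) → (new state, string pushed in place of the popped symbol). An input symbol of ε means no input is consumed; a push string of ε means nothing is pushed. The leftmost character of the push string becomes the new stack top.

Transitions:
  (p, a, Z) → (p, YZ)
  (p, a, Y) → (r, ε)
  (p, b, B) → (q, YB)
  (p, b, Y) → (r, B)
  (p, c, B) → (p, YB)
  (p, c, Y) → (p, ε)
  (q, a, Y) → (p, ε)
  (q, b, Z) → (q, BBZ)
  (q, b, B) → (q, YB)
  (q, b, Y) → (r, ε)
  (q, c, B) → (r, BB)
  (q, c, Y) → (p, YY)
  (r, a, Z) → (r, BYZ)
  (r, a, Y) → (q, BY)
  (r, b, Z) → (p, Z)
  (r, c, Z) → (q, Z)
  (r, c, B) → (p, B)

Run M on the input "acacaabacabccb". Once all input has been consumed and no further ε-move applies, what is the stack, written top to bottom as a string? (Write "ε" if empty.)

(p, acacaabacabccb, Z)
  read a, top Z: go to p, push YZ → (p, cacaabacabccb, YZ)
  read c, top Y: go to p, push ε → (p, acaabacabccb, Z)
  read a, top Z: go to p, push YZ → (p, caabacabccb, YZ)
  read c, top Y: go to p, push ε → (p, aabacabccb, Z)
  read a, top Z: go to p, push YZ → (p, abacabccb, YZ)
  read a, top Y: go to r, push ε → (r, bacabccb, Z)
  read b, top Z: go to p, push Z → (p, acabccb, Z)
  read a, top Z: go to p, push YZ → (p, cabccb, YZ)
  read c, top Y: go to p, push ε → (p, abccb, Z)
  read a, top Z: go to p, push YZ → (p, bccb, YZ)
  read b, top Y: go to r, push B → (r, ccb, BZ)
  read c, top B: go to p, push B → (p, cb, BZ)
  read c, top B: go to p, push YB → (p, b, YBZ)
  read b, top Y: go to r, push B → (r, ε, BBZ)
All input consumed in state r with stack BBZ.

BBZ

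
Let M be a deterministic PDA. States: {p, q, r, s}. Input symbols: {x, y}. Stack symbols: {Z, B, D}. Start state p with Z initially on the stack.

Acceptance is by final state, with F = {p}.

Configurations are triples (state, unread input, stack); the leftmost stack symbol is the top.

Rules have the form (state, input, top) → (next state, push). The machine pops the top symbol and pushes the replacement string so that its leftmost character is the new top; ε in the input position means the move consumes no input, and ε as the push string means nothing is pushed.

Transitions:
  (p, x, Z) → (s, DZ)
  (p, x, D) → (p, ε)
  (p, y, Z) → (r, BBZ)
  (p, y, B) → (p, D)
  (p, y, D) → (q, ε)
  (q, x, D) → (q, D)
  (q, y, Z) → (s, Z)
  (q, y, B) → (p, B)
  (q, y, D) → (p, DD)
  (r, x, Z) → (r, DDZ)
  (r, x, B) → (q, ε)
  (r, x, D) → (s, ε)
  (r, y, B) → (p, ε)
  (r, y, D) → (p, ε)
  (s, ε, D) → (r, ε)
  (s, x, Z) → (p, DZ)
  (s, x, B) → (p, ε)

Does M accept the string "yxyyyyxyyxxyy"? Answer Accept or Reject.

(p, yxyyyyxyyxxyy, Z) ⊢ (r, xyyyyxyyxxyy, BBZ) ⊢ (q, yyyyxyyxxyy, BZ) ⊢ (p, yyyxyyxxyy, BZ) ⊢ (p, yyxyyxxyy, DZ) ⊢ (q, yxyyxxyy, Z) ⊢ (s, xyyxxyy, Z) ⊢ (p, yyxxyy, DZ) ⊢ (q, yxxyy, Z) ⊢ (s, xxyy, Z) ⊢ (p, xyy, DZ) ⊢ (p, yy, Z) ⊢ (r, y, BBZ) ⊢ (p, ε, BZ)
All input consumed; state p ∈ F.

Accept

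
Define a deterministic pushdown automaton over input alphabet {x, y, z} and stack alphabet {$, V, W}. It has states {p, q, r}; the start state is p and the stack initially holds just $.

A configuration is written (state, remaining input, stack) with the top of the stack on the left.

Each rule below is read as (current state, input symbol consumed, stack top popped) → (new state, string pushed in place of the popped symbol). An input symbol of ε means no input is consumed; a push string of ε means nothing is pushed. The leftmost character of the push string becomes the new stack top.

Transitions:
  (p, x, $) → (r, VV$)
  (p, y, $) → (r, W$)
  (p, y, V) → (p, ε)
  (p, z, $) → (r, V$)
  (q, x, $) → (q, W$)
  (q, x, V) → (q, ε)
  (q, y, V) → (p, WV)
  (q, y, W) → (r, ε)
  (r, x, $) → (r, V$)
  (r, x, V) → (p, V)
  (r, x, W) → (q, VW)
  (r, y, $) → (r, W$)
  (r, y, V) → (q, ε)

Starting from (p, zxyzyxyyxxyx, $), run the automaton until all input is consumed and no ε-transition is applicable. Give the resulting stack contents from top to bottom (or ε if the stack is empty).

(p, zxyzyxyyxxyx, $)
  read z, top $: go to r, push V$ → (r, xyzyxyyxxyx, V$)
  read x, top V: go to p, push V → (p, yzyxyyxxyx, V$)
  read y, top V: go to p, push ε → (p, zyxyyxxyx, $)
  read z, top $: go to r, push V$ → (r, yxyyxxyx, V$)
  read y, top V: go to q, push ε → (q, xyyxxyx, $)
  read x, top $: go to q, push W$ → (q, yyxxyx, W$)
  read y, top W: go to r, push ε → (r, yxxyx, $)
  read y, top $: go to r, push W$ → (r, xxyx, W$)
  read x, top W: go to q, push VW → (q, xyx, VW$)
  read x, top V: go to q, push ε → (q, yx, W$)
  read y, top W: go to r, push ε → (r, x, $)
  read x, top $: go to r, push V$ → (r, ε, V$)
All input consumed in state r with stack V$.

V$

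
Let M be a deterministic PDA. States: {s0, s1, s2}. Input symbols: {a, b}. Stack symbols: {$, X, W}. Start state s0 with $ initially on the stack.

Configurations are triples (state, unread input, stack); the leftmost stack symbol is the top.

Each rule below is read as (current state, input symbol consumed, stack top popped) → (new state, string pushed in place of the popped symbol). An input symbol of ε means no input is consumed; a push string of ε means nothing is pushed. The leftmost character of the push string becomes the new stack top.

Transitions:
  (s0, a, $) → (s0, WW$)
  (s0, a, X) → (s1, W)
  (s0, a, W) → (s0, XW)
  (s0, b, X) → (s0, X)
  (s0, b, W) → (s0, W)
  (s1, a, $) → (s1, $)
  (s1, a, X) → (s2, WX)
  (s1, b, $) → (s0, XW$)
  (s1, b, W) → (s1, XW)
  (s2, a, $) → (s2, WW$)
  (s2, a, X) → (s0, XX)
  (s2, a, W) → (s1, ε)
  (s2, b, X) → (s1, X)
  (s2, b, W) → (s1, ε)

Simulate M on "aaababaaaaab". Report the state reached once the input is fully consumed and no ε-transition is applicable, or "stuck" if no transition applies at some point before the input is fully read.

(s0, aaababaaaaab, $)
  read a, top $: go to s0, push WW$ → (s0, aababaaaaab, WW$)
  read a, top W: go to s0, push XW → (s0, ababaaaaab, XWW$)
  read a, top X: go to s1, push W → (s1, babaaaaab, WWW$)
  read b, top W: go to s1, push XW → (s1, abaaaaab, XWWW$)
  read a, top X: go to s2, push WX → (s2, baaaaab, WXWWW$)
  read b, top W: go to s1, push ε → (s1, aaaaab, XWWW$)
  read a, top X: go to s2, push WX → (s2, aaaab, WXWWW$)
  read a, top W: go to s1, push ε → (s1, aaab, XWWW$)
  read a, top X: go to s2, push WX → (s2, aab, WXWWW$)
  read a, top W: go to s1, push ε → (s1, ab, XWWW$)
  read a, top X: go to s2, push WX → (s2, b, WXWWW$)
  read b, top W: go to s1, push ε → (s1, ε, XWWW$)
All input consumed; M is in state s1.

s1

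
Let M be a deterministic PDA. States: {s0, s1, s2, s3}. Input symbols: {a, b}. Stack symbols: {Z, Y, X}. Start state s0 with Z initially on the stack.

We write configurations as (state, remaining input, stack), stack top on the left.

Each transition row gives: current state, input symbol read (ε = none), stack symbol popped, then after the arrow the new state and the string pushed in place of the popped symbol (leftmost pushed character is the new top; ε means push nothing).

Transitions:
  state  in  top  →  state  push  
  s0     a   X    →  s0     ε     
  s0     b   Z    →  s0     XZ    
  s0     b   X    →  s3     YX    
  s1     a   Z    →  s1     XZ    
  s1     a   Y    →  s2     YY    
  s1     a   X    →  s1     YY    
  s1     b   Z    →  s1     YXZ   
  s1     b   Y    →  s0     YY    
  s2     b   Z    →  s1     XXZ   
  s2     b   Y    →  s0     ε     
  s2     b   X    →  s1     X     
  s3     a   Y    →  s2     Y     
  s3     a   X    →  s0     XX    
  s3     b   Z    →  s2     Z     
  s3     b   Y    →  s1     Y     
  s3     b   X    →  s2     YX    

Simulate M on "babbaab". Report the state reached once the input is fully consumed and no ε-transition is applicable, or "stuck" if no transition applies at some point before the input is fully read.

(s0, babbaab, Z)
  read b, top Z: go to s0, push XZ → (s0, abbaab, XZ)
  read a, top X: go to s0, push ε → (s0, bbaab, Z)
  read b, top Z: go to s0, push XZ → (s0, baab, XZ)
  read b, top X: go to s3, push YX → (s3, aab, YXZ)
  read a, top Y: go to s2, push Y → (s2, ab, YXZ)
No transition for (s2, a, top Y); M blocks with input ab remaining.

stuck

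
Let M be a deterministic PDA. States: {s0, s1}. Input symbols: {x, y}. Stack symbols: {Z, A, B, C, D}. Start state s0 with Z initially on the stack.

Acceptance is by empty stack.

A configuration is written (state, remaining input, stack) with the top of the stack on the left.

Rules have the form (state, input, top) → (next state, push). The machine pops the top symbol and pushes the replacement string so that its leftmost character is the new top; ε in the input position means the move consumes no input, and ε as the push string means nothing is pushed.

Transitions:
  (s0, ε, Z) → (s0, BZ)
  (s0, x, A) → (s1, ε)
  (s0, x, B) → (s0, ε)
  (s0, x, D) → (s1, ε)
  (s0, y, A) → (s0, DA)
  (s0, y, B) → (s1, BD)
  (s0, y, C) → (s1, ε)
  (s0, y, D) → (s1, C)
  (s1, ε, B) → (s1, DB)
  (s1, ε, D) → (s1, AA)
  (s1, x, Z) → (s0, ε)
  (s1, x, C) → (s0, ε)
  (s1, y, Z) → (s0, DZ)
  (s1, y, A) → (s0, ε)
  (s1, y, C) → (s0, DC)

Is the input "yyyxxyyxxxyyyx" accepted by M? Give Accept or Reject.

Reject

(s0, yyyxxyyxxxyyyx, Z)
  ε-move, top Z: go to s0, push BZ → (s0, yyyxxyyxxxyyyx, BZ)
  read y, top B: go to s1, push BD → (s1, yyxxyyxxxyyyx, BDZ)
  ε-move, top B: go to s1, push DB → (s1, yyxxyyxxxyyyx, DBDZ)
  ε-move, top D: go to s1, push AA → (s1, yyxxyyxxxyyyx, AABDZ)
  read y, top A: go to s0, push ε → (s0, yxxyyxxxyyyx, ABDZ)
  read y, top A: go to s0, push DA → (s0, xxyyxxxyyyx, DABDZ)
  read x, top D: go to s1, push ε → (s1, xyyxxxyyyx, ABDZ)
No transition applies at (s1, xyyxxxyyyx, ABDZ); input not fully consumed.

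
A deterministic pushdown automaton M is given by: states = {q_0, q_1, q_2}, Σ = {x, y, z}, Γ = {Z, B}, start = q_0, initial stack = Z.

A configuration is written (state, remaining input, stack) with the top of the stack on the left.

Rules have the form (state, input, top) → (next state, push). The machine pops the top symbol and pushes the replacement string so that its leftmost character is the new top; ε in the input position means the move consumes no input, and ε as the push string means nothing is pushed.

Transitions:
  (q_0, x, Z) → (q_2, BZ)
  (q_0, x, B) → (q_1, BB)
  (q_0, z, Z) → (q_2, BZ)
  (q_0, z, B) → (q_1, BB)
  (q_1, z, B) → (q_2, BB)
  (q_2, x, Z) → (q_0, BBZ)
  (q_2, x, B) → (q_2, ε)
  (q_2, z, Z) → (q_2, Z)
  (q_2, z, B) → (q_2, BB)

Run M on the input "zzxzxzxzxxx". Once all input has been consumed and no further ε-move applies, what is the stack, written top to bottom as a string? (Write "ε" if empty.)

BBZ

(q_0, zzxzxzxzxxx, Z) ⊢ (q_2, zxzxzxzxxx, BZ) ⊢ (q_2, xzxzxzxxx, BBZ) ⊢ (q_2, zxzxzxxx, BZ) ⊢ (q_2, xzxzxxx, BBZ) ⊢ (q_2, zxzxxx, BZ) ⊢ (q_2, xzxxx, BBZ) ⊢ (q_2, zxxx, BZ) ⊢ (q_2, xxx, BBZ) ⊢ (q_2, xx, BZ) ⊢ (q_2, x, Z) ⊢ (q_0, ε, BBZ)
All input consumed in state q_0 with stack BBZ.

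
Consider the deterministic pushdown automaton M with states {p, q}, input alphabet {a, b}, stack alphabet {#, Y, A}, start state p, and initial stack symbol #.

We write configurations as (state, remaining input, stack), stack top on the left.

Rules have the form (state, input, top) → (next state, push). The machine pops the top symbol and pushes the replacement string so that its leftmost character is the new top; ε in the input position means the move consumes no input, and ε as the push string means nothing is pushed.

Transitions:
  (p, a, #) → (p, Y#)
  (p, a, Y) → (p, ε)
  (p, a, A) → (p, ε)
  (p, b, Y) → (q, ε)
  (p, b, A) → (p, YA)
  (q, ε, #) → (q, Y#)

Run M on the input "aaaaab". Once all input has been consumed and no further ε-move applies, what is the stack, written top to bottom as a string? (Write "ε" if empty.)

(p, aaaaab, #)
  read a, top #: go to p, push Y# → (p, aaaab, Y#)
  read a, top Y: go to p, push ε → (p, aaab, #)
  read a, top #: go to p, push Y# → (p, aab, Y#)
  read a, top Y: go to p, push ε → (p, ab, #)
  read a, top #: go to p, push Y# → (p, b, Y#)
  read b, top Y: go to q, push ε → (q, ε, #)
  ε-move, top #: go to q, push Y# → (q, ε, Y#)
All input consumed in state q with stack Y#.

Y#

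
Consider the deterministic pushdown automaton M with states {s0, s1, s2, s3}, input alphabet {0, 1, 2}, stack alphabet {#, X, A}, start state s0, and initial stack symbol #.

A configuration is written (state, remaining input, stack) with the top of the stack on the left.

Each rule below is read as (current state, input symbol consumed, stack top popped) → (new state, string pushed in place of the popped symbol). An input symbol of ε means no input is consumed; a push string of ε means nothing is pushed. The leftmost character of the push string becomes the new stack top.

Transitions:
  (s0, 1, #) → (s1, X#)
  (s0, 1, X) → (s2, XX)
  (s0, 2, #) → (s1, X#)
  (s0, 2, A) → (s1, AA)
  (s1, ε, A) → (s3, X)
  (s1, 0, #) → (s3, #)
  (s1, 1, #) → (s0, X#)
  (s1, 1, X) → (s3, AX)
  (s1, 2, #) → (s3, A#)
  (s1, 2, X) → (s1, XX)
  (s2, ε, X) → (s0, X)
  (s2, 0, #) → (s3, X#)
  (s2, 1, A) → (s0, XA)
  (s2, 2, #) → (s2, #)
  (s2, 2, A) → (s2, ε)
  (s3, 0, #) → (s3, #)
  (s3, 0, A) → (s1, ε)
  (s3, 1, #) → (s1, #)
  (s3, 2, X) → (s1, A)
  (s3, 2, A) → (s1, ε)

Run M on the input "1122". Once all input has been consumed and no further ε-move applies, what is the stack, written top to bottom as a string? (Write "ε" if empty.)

XX#

(s0, 1122, #) ⊢ (s1, 122, X#) ⊢ (s3, 22, AX#) ⊢ (s1, 2, X#) ⊢ (s1, ε, XX#)
All input consumed in state s1 with stack XX#.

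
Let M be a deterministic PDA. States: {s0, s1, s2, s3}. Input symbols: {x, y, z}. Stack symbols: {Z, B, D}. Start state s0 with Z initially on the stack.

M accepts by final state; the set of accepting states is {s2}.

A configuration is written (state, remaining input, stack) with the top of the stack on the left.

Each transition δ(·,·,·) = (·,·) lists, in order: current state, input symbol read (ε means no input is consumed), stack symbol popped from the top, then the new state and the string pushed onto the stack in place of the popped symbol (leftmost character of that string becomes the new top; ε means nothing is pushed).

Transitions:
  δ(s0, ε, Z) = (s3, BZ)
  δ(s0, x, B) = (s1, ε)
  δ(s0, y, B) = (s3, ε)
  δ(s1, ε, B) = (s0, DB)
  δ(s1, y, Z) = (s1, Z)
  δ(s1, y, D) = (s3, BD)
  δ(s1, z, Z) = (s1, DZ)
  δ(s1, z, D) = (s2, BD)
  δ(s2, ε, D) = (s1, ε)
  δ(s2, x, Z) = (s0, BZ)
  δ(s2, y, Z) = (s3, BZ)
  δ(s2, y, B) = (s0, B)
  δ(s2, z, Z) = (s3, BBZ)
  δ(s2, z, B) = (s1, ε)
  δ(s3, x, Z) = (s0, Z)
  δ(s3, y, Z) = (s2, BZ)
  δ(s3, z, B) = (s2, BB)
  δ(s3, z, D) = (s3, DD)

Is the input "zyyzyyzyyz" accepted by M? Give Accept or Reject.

(s0, zyyzyyzyyz, Z) ⊢ (s3, zyyzyyzyyz, BZ) ⊢ (s2, yyzyyzyyz, BBZ) ⊢ (s0, yzyyzyyz, BBZ) ⊢ (s3, zyyzyyz, BZ) ⊢ (s2, yyzyyz, BBZ) ⊢ (s0, yzyyz, BBZ) ⊢ (s3, zyyz, BZ) ⊢ (s2, yyz, BBZ) ⊢ (s0, yz, BBZ) ⊢ (s3, z, BZ) ⊢ (s2, ε, BBZ)
All input consumed; state s2 ∈ F.

Accept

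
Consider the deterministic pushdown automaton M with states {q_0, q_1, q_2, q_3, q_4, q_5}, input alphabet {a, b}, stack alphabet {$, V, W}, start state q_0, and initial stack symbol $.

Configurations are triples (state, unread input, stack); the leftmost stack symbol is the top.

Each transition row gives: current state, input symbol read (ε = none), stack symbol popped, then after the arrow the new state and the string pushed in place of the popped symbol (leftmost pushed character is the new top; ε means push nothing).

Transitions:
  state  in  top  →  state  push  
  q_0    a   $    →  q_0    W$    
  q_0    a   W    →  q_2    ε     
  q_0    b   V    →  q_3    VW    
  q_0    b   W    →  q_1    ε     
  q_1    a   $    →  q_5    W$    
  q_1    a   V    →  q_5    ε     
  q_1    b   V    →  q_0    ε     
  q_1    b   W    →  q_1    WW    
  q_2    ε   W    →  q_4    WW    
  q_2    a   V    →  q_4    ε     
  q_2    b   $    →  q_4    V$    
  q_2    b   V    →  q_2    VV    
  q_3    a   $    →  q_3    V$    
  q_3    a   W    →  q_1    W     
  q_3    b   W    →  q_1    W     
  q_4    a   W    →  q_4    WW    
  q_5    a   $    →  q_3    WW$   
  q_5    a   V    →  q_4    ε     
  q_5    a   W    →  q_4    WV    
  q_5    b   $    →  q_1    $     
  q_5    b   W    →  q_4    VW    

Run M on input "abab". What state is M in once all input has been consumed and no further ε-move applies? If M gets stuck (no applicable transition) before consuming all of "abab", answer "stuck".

(q_0, abab, $)
  read a, top $: go to q_0, push W$ → (q_0, bab, W$)
  read b, top W: go to q_1, push ε → (q_1, ab, $)
  read a, top $: go to q_5, push W$ → (q_5, b, W$)
  read b, top W: go to q_4, push VW → (q_4, ε, VW$)
All input consumed; M is in state q_4.

q_4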